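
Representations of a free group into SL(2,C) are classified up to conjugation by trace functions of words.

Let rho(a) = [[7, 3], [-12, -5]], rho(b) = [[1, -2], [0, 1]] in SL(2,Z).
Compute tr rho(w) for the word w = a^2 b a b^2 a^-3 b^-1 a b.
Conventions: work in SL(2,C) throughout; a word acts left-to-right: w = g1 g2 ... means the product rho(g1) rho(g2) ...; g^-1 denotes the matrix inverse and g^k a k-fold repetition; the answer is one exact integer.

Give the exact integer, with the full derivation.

rho(a) = [[7, 3], [-12, -5]]
... * rho(a) = [[7, 3], [-12, -5]]  ->  [[13, 6], [-24, -11]]
... * rho(b) = [[1, -2], [0, 1]]  ->  [[13, -20], [-24, 37]]
... * rho(a) = [[7, 3], [-12, -5]]  ->  [[331, 139], [-612, -257]]
... * rho(b) = [[1, -2], [0, 1]]  ->  [[331, -523], [-612, 967]]
... * rho(b) = [[1, -2], [0, 1]]  ->  [[331, -1185], [-612, 2191]]
... * rho(a^-1) = [[-5, -3], [12, 7]]  ->  [[-15875, -9288], [29352, 17173]]
... * rho(a^-1) = [[-5, -3], [12, 7]]  ->  [[-32081, -17391], [59316, 32155]]
... * rho(a^-1) = [[-5, -3], [12, 7]]  ->  [[-48287, -25494], [89280, 47137]]
... * rho(b^-1) = [[1, 2], [0, 1]]  ->  [[-48287, -122068], [89280, 225697]]
... * rho(a) = [[7, 3], [-12, -5]]  ->  [[1126807, 465479], [-2083404, -860645]]
... * rho(b) = [[1, -2], [0, 1]]  ->  [[1126807, -1788135], [-2083404, 3306163]]
tr = 1126807 + 3306163 = 4432970

4432970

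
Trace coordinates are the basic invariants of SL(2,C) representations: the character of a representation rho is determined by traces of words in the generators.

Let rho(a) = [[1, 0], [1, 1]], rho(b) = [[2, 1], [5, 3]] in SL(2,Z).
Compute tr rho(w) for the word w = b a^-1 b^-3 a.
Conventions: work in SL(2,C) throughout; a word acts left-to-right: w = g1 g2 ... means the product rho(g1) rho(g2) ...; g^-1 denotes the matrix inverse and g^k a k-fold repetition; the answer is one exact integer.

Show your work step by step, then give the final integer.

rho(b) = [[2, 1], [5, 3]]
... * rho(a^-1) = [[1, 0], [-1, 1]]  ->  [[1, 1], [2, 3]]
... * rho(b^-1) = [[3, -1], [-5, 2]]  ->  [[-2, 1], [-9, 4]]
... * rho(b^-1) = [[3, -1], [-5, 2]]  ->  [[-11, 4], [-47, 17]]
... * rho(b^-1) = [[3, -1], [-5, 2]]  ->  [[-53, 19], [-226, 81]]
... * rho(a) = [[1, 0], [1, 1]]  ->  [[-34, 19], [-145, 81]]
tr = -34 + 81 = 47

47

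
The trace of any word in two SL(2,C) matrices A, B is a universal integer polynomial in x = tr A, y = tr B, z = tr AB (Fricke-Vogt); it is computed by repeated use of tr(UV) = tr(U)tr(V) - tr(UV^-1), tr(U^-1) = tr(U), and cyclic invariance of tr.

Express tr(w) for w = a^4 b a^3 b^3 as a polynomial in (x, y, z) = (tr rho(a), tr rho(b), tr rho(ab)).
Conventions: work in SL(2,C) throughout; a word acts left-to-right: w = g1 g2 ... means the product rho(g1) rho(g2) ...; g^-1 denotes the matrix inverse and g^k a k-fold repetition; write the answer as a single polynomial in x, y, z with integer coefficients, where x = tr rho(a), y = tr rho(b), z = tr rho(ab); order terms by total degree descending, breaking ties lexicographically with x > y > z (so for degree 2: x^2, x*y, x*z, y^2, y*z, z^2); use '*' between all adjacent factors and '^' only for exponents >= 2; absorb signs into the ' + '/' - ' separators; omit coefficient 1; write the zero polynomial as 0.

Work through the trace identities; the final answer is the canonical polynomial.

x^5*y^2*z^2 - x^6*y*z - 2*x^4*y^3*z + x^5*y^2 - x^5*z^2 + x^3*y^4 - 3*x^3*y^2*z^2 + 7*x^4*y*z + 4*x^2*y^3*z - 5*x^3*y^2 + 3*x^3*z^2 - x*y^4 + 2*x*y^2*z^2 - 10*x^2*y*z - y^3*z + 3*x*y^2 - 2*x*z^2 + 2*y*z + x

tr(b a b a) = tr(b a) * tr(b a) - tr(1)   [split at a repeated b] = z^2 - 2
tr(b a b) = tr(b) * tr(a b) - tr(a)   [square of b] = y*z - x
tr(a b a^2 b) = tr(a) * tr(b a b a) - tr(b a b)   [square of a] = x*z^2 - y*z - x
tr(b a^2) = tr(a) * tr(b a) - tr(b)   [square of a] = x*z - y
tr(a b a^2) = tr(a) * tr(b a^2) - tr(b a)   [square of a] = x^2*z - x*y - z
tr(a b^2 a b a) = tr(b) * tr(a b a^2 b) - tr(a b a^2)   [square of b] = x*y*z^2 - x^2*z - y^2*z + z
tr(a b^2 a b) = tr(b) * tr(a b a b) - tr(a b a)   [square of b] = y*z^2 - x*z - y
tr(b a b a^3 b) = tr(a) * tr(a b^2 a b a) - tr(a b^2 a b)   [square of a] = x^2*y*z^2 - x^3*z - x*y^2*z - y*z^2 + 2*x*z + y
tr(b a b a^3) = tr(a) * tr(b a b a^2) - tr(b a b a)   [square of a] = x^2*z^2 - x*y*z - x^2 - z^2 + 2
tr(b a^3 b^3 a) = tr(b) * tr(b a b a^3 b) - tr(b a b a^3)   [square of b] = x^2*y^2*z^2 - x^3*y*z - x*y^3*z - x^2*z^2 - y^2*z^2 + 3*x*y*z + x^2 + y^2 + z^2 - 2
tr(a^2) = tr(a) * tr(a) - tr(1)   [square of a] = x^2 - 2
tr(b a^2 b) = tr(b) * tr(a^2 b) - tr(a^2)   [square of b] = x*y*z - x^2 - y^2 + 2
tr(b^3 a^2) = tr(b) * tr(b a^2 b) - tr(b a^2)   [square of b] = x*y^2*z - x^2*y - y^3 - x*z + 3*y
tr(b^3 a) = tr(b) * tr(a b^2) - tr(a b)   [square of b] = y^2*z - x*y - z
tr(b a^3 b^2) = tr(a) * tr(b^3 a^2) - tr(b^3 a)   [square of a] = x^2*y^2*z - x^3*y - x*y^3 - x^2*z - y^2*z + 4*x*y + z
tr(b a^3 b) = tr(a) * tr(b^2 a^2) - tr(b^2 a)   [square of a] = x^2*y*z - x^3 - x*y^2 - y*z + 3*x
tr(b a^3 b^3) = tr(b) * tr(b a^3 b^2) - tr(b a^3 b)   [square of b] = x^2*y^3*z - x^3*y^2 - x*y^4 - 2*x^2*y*z - y^3*z + x^3 + 5*x*y^2 + 2*y*z - 3*x
tr(a b a^3 b^3 a) = tr(a) * tr(b a^3 b^3 a) - tr(b a^3 b^3)   [square of a] = x^3*y^2*z^2 - x^4*y*z - 2*x^2*y^3*z + x^3*y^2 - x^3*z^2 + x*y^4 - x*y^2*z^2 + 5*x^2*y*z + y^3*z - 4*x*y^2 + x*z^2 - 2*y*z + x
tr(a b a^3 b^3 a^2) = tr(a) * tr(a b a^3 b^3 a) - tr(a b a^3 b^3)   [square of a] = x^4*y^2*z^2 - x^5*y*z - 2*x^3*y^3*z + x^4*y^2 - x^4*z^2 + x^2*y^4 - 2*x^2*y^2*z^2 + 6*x^3*y*z + 2*x*y^3*z - 4*x^2*y^2 + 2*x^2*z^2 + y^2*z^2 - 5*x*y*z - y^2 - z^2 + 2
tr(a^4 b a^3 b^3) = tr(a) * tr(a b a^3 b^3 a^2) - tr(a b a^3 b^3 a)   [square of a] = x^5*y^2*z^2 - x^6*y*z - 2*x^4*y^3*z + x^5*y^2 - x^5*z^2 + x^3*y^4 - 3*x^3*y^2*z^2 + 7*x^4*y*z + 4*x^2*y^3*z - 5*x^3*y^2 + 3*x^3*z^2 - x*y^4 + 2*x*y^2*z^2 - 10*x^2*y*z - y^3*z + 3*x*y^2 - 2*x*z^2 + 2*y*z + x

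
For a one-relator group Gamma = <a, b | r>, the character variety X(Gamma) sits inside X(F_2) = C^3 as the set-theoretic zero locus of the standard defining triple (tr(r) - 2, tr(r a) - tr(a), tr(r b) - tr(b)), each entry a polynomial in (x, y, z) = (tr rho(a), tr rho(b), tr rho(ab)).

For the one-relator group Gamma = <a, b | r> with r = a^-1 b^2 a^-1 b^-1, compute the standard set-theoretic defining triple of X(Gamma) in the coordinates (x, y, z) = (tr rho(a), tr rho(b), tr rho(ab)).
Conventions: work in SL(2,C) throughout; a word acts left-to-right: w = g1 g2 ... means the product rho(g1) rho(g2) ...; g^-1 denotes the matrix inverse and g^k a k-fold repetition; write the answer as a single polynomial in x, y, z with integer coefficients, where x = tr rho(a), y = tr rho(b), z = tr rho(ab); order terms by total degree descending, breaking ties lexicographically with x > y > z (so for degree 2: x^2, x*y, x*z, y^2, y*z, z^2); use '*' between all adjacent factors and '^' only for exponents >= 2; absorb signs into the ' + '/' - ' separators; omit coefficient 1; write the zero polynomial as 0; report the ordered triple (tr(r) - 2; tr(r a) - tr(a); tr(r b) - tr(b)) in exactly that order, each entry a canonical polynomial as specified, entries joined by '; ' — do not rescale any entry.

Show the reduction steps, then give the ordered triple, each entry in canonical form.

tr(b a^-1) = tr(b) tr(a) - tr(b a) = x*y - z
use: tr(b^2) = tr(b) tr(b) - tr(1) = y^2 - 2
use: tr(b a b) = tr(b) tr(a b) - tr(a) = y*z - x
tr(b a b^2) = tr(b) tr(b a b) - tr(b a) = y^2*z - x*y - z
use: tr(a b a b) = tr(b a) tr(b a) - tr(1)   [split at repeated b] = z^2 - 2
tr(a b a) = tr(a) tr(b a) - tr(b) = x*z - y
use: tr(b a b^2 a) = tr(b) tr(a b a b) - tr(a b a) = y*z^2 - x*z - y
apply: tr(a b^2 a^-1 b) = tr(b a b^2) tr(a) - tr(b a b^2 a) = x*y^2*z - x^2*y - y*z^2 + y
apply: tr(b^2 a^-1 b^-1 a) = tr(a b^2 a^-1) tr(b) - tr(a b^2 a^-1 b) = -x*y^2*z + x^2*y + y^3 + y*z^2 - 3*y
apply: tr(a^-1 b^2 a^-1 b^-1) = tr(b^2 a^-1 b^-1) tr(a) - tr(b^2 a^-1 b^-1 a) = x*y^2*z - y^3 - y*z^2 - x*z + 3*y
use: tr(a^-1 b^2) = tr(b^2) tr(a) - tr(b^2 a) = x*y^2 - y*z - x
apply: tr(a^-1 b^2 a^-1) = tr(a^-1 b^2) tr(a) - tr(a^-1 b^2 a) = x^2*y^2 - x*y*z - x^2 - y^2 + 2
assemble the triple (tr(r) - 2; tr(r a) - x; tr(r b) - y)

x*y^2*z - y^3 - y*z^2 - x*z + 3*y - 2; x*y - x - z; x^2*y^2 - x*y*z - x^2 - y^2 - y + 2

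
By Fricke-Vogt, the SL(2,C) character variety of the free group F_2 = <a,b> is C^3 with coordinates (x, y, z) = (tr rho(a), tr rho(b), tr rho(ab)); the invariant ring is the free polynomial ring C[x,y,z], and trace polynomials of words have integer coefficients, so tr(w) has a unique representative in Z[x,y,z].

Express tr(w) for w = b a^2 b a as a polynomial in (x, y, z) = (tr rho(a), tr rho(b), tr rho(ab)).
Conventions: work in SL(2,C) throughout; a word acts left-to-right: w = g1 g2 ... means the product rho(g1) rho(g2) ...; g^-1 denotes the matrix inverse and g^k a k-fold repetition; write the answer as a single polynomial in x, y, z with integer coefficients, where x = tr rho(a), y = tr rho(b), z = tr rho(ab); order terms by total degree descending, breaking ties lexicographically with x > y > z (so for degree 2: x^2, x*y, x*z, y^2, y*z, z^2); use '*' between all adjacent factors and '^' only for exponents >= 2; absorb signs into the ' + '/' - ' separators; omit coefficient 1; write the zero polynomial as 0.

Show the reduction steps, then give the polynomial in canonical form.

x*z^2 - y*z - x

tr(b a b a) = tr(b a) * tr(b a) - tr(1)  (split on b) = z^2 - 2
tr(b a b) = tr(b) * tr(a b) - tr(a)  (reduce the b square) = y*z - x
tr(b a^2 b a) = tr(a) * tr(b a b a) - tr(b a b)  (reduce the a square) = x*z^2 - y*z - x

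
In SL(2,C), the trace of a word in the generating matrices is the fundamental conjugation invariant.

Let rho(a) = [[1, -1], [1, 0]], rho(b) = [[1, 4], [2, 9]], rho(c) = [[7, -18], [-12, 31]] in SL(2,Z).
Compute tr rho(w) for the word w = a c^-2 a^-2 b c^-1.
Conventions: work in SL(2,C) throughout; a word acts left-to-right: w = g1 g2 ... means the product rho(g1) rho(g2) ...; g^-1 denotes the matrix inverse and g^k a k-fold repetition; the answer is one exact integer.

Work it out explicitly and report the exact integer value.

63427

rho(a) = [[1, -1], [1, 0]]
... * rho(c^-1) = [[31, 18], [12, 7]]  ->  [[19, 11], [31, 18]]
... * rho(c^-1) = [[31, 18], [12, 7]]  ->  [[721, 419], [1177, 684]]
... * rho(a^-1) = [[0, 1], [-1, 1]]  ->  [[-419, 1140], [-684, 1861]]
... * rho(a^-1) = [[0, 1], [-1, 1]]  ->  [[-1140, 721], [-1861, 1177]]
... * rho(b) = [[1, 4], [2, 9]]  ->  [[302, 1929], [493, 3149]]
... * rho(c^-1) = [[31, 18], [12, 7]]  ->  [[32510, 18939], [53071, 30917]]
tr = 32510 + 30917 = 63427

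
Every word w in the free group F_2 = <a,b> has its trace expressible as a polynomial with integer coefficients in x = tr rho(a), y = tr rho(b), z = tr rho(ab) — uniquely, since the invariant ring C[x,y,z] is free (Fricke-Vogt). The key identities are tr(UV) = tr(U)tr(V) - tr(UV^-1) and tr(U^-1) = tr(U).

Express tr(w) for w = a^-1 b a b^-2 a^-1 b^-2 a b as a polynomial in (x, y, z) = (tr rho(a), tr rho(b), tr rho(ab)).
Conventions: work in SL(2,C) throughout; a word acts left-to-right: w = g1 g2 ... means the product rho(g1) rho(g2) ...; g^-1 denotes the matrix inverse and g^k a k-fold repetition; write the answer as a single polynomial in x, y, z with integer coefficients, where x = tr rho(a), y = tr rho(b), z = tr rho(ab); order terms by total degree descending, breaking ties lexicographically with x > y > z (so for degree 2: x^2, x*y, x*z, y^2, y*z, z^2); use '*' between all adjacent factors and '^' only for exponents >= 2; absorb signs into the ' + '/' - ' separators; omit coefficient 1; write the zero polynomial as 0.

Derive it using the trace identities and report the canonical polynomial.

so tr(a b^2) = tr(b)*tr(a b) - tr(a)   [square of b] = y*z - x
reduce: tr(b a b^2) = tr(b)*tr(a b^2) - tr(a b)   [square of b] = y^2*z - x*y - z
tr(a b a b) = tr(b a)*tr(b a) - tr(1)   [split at a repeated b] = z^2 - 2
so tr(a b a) = tr(a)*tr(b a) - tr(b)   [square of a] = x*z - y
tr(a b^2 a b) = tr(b)*tr(a b a b) - tr(a b a)   [square of b] = y*z^2 - x*z - y
tr(a^2) = tr(a)*tr(a) - tr(1)   [square of a] = x^2 - 2
tr(a b^2 a) = tr(b)*tr(a^2 b) - tr(a^2)   [square of b] = x*y*z - x^2 - y^2 + 2
tr(b a b^2 a b) = tr(b)*tr(a b^2 a b) - tr(a b^2 a)   [square of b] = y^2*z^2 - 2*x*y*z + x^2 - 2
tr(a b a b a b) = tr(b a)*tr(b a b a) - tr(b^-1 a^-1)   [split at a repeated b] = z^3 - 3*z
tr(a b a b a) = tr(a)*tr(b a b a) - tr(b a b)   [square of a] = x*z^2 - y*z - x
tr(b a b^2 a b a) = tr(b)*tr(a b a b a b) - tr(a b a b a)   [square of b] = y*z^3 - x*z^2 - 2*y*z + x
reduce: tr(a^-1 b a b^2 a b) = tr(b a b^2 a b)*tr(a) - tr(b a b^2 a b a)   [inverse elimination on a] = x*y^2*z^2 - 2*x^2*y*z - y*z^3 + x^3 + x*z^2 + 2*y*z - 3*x
so tr(a b^2 a b^-1 a^-1 b) = tr(a^-1 b a b^2 a)*tr(b) - tr(a^-1 b a b^2 a b)   [inverse elimination on b] = -x*y^2*z^2 + 2*x^2*y*z + y^3*z + y*z^3 - x^3 - x*y^2 - x*z^2 - 3*y*z + 3*x
tr(a b^2 a b^-1 a^-1 b^-1) = tr(a b^2 a b^-1 a^-1)*tr(b) - tr(a b^2 a b^-1 a^-1 b)   [inverse elimination on b] = x*y^2*z^2 - 2*x^2*y*z - y^3*z - y*z^3 + x^3 + x*y^2 + x*z^2 + 4*y*z - 3*x
reduce: tr(a^-1 b^-2 a b^2 a b^-1) = tr(a b^2 a b^-1 a^-1 b^-1)*tr(b) - tr(a b^2 a b^-1 a^-1)   [inverse elimination on b] = x*y^3*z^2 - 2*x^2*y^2*z - y^4*z - y^2*z^3 + x^3*y + x*y^3 + x*y*z^2 + 4*y^2*z - 3*x*y - z
reduce: tr(b a b^-2 a^-1 b^-2 a b) = tr(a^-1 b^-2 a b^2 a b^-1)*tr(b) - tr(a^-1 b^-2 a b^2 a)   [inverse elimination on b] = x*y^4*z^2 - 2*x^2*y^3*z - y^5*z - y^3*z^3 + x^3*y^2 + x*y^4 + x*y^2*z^2 + 4*y^3*z - 3*x*y^2 - y*z - x
so tr(a b a b^-1) = tr(a b a)*tr(b) - tr(a b a b)   [inverse elimination on b] = x*y*z - y^2 - z^2 + 2
tr(a b a b a b a) = tr(a)*tr(b a b a b a) - tr(b a b a b)   [square of a] = x*z^3 - y*z^2 - 2*x*z + y
tr(a b a b a b a b) = tr(a b)*tr(a b a b a b) - tr(a^-1 b^-1 a^-1 b^-1)   [split at a repeated a] = z^4 - 4*z^2 + 2
reduce: tr(b a b a b a b^-1 a) = tr(a b a b a b a)*tr(b) - tr(a b a b a b a b)   [inverse elimination on b] = x*y*z^3 - y^2*z^2 - z^4 - 2*x*y*z + y^2 + 4*z^2 - 2
so tr(b^-1 a^-1 b a b a b a) = tr(b a b a b a b^-1)*tr(a) - tr(b a b a b a b^-1 a)   [inverse elimination on a] = -x*y*z^3 + x^2*z^2 + y^2*z^2 + z^4 + x*y*z - x^2 - y^2 - 4*z^2 + 2
tr(a b a b a b^-2 a^-1 b) = tr(b^-1 a^-1 b a b a b a)*tr(b) - tr(b^-1 a^-1 b a b a b a b)   [inverse elimination on b] = -x*y^2*z^3 + x^2*y*z^2 + y^3*z^2 + y*z^4 + x*y^2*z - x^2*y - y^3 - 5*y*z^2 + x*z + 3*y
reduce: tr(a b a b a b^-2 a^-1 b^-1) = tr(a b a b a b^-2 a^-1)*tr(b) - tr(a b a b a b^-2 a^-1 b)   [inverse elimination on b] = x*y^2*z^3 - x^2*y*z^2 - y^3*z^2 - y*z^4 + x^2*y + 4*y*z^2 - x*z - y
tr(b a b^-2 a^-1 b^-2 a b a) = tr(a b a b a b^-2 a^-1 b^-1)*tr(b) - tr(a b a b a b^-2 a^-1)   [inverse elimination on b] = x*y^3*z^3 - x^2*y^2*z^2 - y^4*z^2 - y^2*z^4 + x^2*y^2 + 4*y^2*z^2 - 2*x*y*z + z^2 - 2
so tr(a^-1 b a b^-2 a^-1 b^-2 a b) = tr(b a b^-2 a^-1 b^-2 a b)*tr(a) - tr(b a b^-2 a^-1 b^-2 a b a)   [inverse elimination on a] = x^2*y^4*z^2 - 2*x^3*y^3*z - x*y^5*z - 2*x*y^3*z^3 + x^4*y^2 + x^2*y^4 + 2*x^2*y^2*z^2 + y^4*z^2 + y^2*z^4 + 4*x*y^3*z - 4*x^2*y^2 - 4*y^2*z^2 + x*y*z - x^2 - z^2 + 2

x^2*y^4*z^2 - 2*x^3*y^3*z - x*y^5*z - 2*x*y^3*z^3 + x^4*y^2 + x^2*y^4 + 2*x^2*y^2*z^2 + y^4*z^2 + y^2*z^4 + 4*x*y^3*z - 4*x^2*y^2 - 4*y^2*z^2 + x*y*z - x^2 - z^2 + 2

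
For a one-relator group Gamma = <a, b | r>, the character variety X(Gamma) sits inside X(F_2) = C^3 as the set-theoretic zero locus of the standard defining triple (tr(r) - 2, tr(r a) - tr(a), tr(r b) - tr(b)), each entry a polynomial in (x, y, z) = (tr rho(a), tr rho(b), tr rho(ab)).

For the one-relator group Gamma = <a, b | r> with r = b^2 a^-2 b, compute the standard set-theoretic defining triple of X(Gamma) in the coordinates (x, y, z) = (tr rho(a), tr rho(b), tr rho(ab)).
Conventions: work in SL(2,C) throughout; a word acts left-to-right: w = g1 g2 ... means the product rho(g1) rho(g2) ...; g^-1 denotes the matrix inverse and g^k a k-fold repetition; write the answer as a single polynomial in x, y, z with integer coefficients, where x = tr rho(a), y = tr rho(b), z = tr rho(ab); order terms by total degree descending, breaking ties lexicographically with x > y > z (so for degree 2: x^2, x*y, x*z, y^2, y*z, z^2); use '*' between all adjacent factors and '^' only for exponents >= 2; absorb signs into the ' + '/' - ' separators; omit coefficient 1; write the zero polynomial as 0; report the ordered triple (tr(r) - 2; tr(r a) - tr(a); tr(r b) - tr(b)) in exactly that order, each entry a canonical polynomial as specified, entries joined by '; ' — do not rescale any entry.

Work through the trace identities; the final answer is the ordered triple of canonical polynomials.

tr(b^2) = tr(b) tr(b) - tr(1) = y^2 - 2
tr(b^3) = tr(b) tr(b^2) - tr(b) = y^3 - 3*y
tr(b a b) = tr(b) tr(a b) - tr(a) = y*z - x
tr(b^3 a) = tr(b) tr(b a b) - tr(b a) = y^2*z - x*y - z
tr(a^-1 b^3) = tr(b^3) tr(a) - tr(b^3 a) = x*y^3 - y^2*z - 2*x*y + z
tr(b^2 a^-2 b) = tr(a^-1 b^3) tr(a) - tr(a^-1 b^3 a) = x^2*y^3 - x*y^2*z - 2*x^2*y - y^3 + x*z + 3*y
tr(a b a b) = tr(a b) tr(a b) - tr(1)   [split at a repeated a] = z^2 - 2
tr(a b a) = tr(a) tr(b a) - tr(b)   [square of a] = x*z - y
tr(b a b^2 a) = tr(b) tr(a b a b) - tr(a b a)   [square of b] = y*z^2 - x*z - y
tr(a^-1 b a b^2) = tr(b a b^2) tr(a) - tr(b a b^2 a)   [inverse elimination on a] = x*y^2*z - x^2*y - y*z^2 + y
tr(b^2 a^-2 b a) = tr(a^-1 b a b^2) tr(a) - tr(a^-1 b a b^2 a)   [inverse elimination on a] = x^2*y^2*z - x^3*y - x*y*z^2 - y^2*z + 2*x*y + z
tr(b^4) = tr(b) tr(b^3) - tr(b^2) = y^4 - 4*y^2 + 2
tr(b^4 a) = tr(b) tr(a b^3) - tr(a b^2) = y^3*z - x*y^2 - 2*y*z + x
tr(a^-1 b^4) = tr(b^4) tr(a) - tr(b^4 a) = x*y^4 - y^3*z - 3*x*y^2 + 2*y*z + x
tr(b^2 a^-2 b^2) = tr(a^-1 b^4) tr(a) - tr(a^-1 b^4 a) = x^2*y^4 - x*y^3*z - 3*x^2*y^2 - y^4 + 2*x*y*z + x^2 + 4*y^2 - 2
assemble the triple (tr(r) - 2; tr(r a) - x; tr(r b) - y)

x^2*y^3 - x*y^2*z - 2*x^2*y - y^3 + x*z + 3*y - 2; x^2*y^2*z - x^3*y - x*y*z^2 - y^2*z + 2*x*y - x + z; x^2*y^4 - x*y^3*z - 3*x^2*y^2 - y^4 + 2*x*y*z + x^2 + 4*y^2 - y - 2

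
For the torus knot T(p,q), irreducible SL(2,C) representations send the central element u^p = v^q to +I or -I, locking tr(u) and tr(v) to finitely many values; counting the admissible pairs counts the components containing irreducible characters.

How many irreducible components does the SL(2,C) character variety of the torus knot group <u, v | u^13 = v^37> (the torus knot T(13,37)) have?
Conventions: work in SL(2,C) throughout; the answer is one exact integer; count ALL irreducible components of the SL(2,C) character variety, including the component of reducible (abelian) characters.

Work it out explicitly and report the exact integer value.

Gamma = < u, v | u^13 = v^37 > (torus knot T(13,37)); the central element u^13 = v^37 acts as +I or -I in any irreducible SL(2,C) representation.
On an irreducible component, tr(u) is locked at 2*cos(pi*alpha/13) for some alpha in 1..12, and tr(v) at 2*cos(pi*beta/37) for some beta in 1..36.
u^13 = (-1)^alpha I and v^37 = (-1)^beta I must agree, so alpha and beta have equal parity.
Counting: 6 odd alphas x 18 odd betas + 6 even alphas x 18 even betas = 108 + 108 = 216.
components with irreducible characters: 216; plus the single component of reducible (abelian) characters: total 217.

217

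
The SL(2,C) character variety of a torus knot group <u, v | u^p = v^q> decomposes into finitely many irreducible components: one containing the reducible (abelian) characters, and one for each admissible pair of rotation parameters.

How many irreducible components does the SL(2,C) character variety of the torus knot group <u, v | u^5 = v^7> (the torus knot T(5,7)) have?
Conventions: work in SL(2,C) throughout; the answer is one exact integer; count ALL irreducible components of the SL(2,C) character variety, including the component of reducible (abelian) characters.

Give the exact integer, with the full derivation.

Gamma = < u, v | u^5 = v^7 > (torus knot T(5,7)); the central element u^5 = v^7 acts as +I or -I in any irreducible SL(2,C) representation.
On an irreducible component, tr(u) is locked at 2*cos(pi*alpha/5) for some alpha in 1..4, and tr(v) at 2*cos(pi*beta/7) for some beta in 1..6.
Consistency of u^5 = (-1)^alpha I with v^7 = (-1)^beta I forces alpha = beta (mod 2).
Enumerate parity-matched pairs: 2*3 odd-odd plus 2*3 even-even gives 12.
That is 12 components of irreducible characters, and with the reducible (abelian) component the total is 13.

13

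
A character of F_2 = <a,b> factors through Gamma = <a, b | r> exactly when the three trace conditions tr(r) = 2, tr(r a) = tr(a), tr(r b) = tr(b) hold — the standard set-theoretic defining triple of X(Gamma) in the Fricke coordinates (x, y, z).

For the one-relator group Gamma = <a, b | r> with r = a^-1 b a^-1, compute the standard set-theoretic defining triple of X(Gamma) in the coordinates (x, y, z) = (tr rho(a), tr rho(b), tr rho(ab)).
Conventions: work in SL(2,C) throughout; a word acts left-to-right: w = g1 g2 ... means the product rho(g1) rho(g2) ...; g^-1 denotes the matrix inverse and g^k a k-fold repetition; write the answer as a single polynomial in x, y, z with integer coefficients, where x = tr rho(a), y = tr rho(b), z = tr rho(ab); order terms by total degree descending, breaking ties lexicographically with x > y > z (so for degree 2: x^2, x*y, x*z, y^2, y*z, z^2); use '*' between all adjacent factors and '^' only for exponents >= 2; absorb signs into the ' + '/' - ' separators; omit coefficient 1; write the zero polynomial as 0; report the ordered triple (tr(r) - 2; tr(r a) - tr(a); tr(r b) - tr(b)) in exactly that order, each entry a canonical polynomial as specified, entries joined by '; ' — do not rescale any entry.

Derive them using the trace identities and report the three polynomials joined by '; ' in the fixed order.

trace(b a^-1) = trace(b)*trace(a) - trace(b a)   [inverse elimination on a] = x*y - z
trace(a^-1 b a^-1) = trace(b a^-1)*trace(a) - trace(b)   [inverse elimination on a] = x^2*y - x*z - y
trace(b^2) = trace(b)*trace(b) - trace(1)   [square of b] = y^2 - 2
trace(b^2 a) = trace(b)*trace(a b) - trace(a)   [square of b] = y*z - x
trace(b a^-1 b) = trace(b^2)*trace(a) - trace(b^2 a)   [inverse elimination on a] = x*y^2 - y*z - x
trace(b a b a) = trace(b a)*trace(b a) - trace(1)   [split at a repeated b] = z^2 - 2
trace(b a^-1 b a) = trace(b a b)*trace(a) - trace(b a b a)   [inverse elimination on a] = x*y*z - x^2 - z^2 + 2
trace(a^-1 b a^-1 b) = trace(b a^-1 b)*trace(a) - trace(b a^-1 b a)   [inverse elimination on a] = x^2*y^2 - 2*x*y*z + z^2 - 2
assemble the triple (trace(r) - 2; trace(r a) - x; trace(r b) - y)

x^2*y - x*z - y - 2; x*y - x - z; x^2*y^2 - 2*x*y*z + z^2 - y - 2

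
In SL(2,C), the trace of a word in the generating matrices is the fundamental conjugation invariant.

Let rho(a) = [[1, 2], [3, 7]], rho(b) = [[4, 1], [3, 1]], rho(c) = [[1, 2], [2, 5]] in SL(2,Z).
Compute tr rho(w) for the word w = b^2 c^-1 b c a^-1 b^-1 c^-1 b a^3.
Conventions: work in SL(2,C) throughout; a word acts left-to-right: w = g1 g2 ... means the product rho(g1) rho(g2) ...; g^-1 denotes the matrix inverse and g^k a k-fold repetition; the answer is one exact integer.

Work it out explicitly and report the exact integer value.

98998

rho(b) = [[4, 1], [3, 1]]
... * rho(b) = [[4, 1], [3, 1]]  ->  [[19, 5], [15, 4]]
... * rho(c^-1) = [[5, -2], [-2, 1]]  ->  [[85, -33], [67, -26]]
... * rho(b) = [[4, 1], [3, 1]]  ->  [[241, 52], [190, 41]]
... * rho(c) = [[1, 2], [2, 5]]  ->  [[345, 742], [272, 585]]
... * rho(a^-1) = [[7, -2], [-3, 1]]  ->  [[189, 52], [149, 41]]
... * rho(b^-1) = [[1, -1], [-3, 4]]  ->  [[33, 19], [26, 15]]
... * rho(c^-1) = [[5, -2], [-2, 1]]  ->  [[127, -47], [100, -37]]
... * rho(b) = [[4, 1], [3, 1]]  ->  [[367, 80], [289, 63]]
... * rho(a) = [[1, 2], [3, 7]]  ->  [[607, 1294], [478, 1019]]
... * rho(a) = [[1, 2], [3, 7]]  ->  [[4489, 10272], [3535, 8089]]
... * rho(a) = [[1, 2], [3, 7]]  ->  [[35305, 80882], [27802, 63693]]
tr = 35305 + 63693 = 98998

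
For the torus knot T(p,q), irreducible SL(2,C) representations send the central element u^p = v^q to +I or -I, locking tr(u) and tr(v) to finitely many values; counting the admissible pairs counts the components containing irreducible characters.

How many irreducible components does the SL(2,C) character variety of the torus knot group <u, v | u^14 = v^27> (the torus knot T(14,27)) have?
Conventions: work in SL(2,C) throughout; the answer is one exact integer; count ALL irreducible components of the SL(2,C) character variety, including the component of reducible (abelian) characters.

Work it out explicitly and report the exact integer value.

170

Gamma = < u, v | u^14 = v^27 > (torus knot T(14,27)); the central element u^14 = v^27 acts as +I or -I in any irreducible SL(2,C) representation.
On an irreducible component, tr(u) is locked at 2*cos(pi*alpha/14) for some alpha in 1..13, and tr(v) at 2*cos(pi*beta/27) for some beta in 1..26.
u^14 = (-1)^alpha I and v^27 = (-1)^beta I must agree, so alpha and beta have equal parity.
count pairs: odd alpha (7 choices) x odd beta (13), plus even alpha (6) x even beta (13): 7*13 + 6*13 = 169.
components with irreducible characters: 169; plus the single component of reducible (abelian) characters: total 170.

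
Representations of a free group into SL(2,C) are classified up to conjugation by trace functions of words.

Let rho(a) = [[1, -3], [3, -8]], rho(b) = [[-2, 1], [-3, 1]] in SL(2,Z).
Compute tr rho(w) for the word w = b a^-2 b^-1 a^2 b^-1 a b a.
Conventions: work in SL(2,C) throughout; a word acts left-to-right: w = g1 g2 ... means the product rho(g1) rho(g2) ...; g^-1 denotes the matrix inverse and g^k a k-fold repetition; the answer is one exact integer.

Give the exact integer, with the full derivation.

rho(b) = [[-2, 1], [-3, 1]]
... * rho(a^-1) = [[-8, 3], [-3, 1]]  ->  [[13, -5], [21, -8]]
... * rho(a^-1) = [[-8, 3], [-3, 1]]  ->  [[-89, 34], [-144, 55]]
... * rho(b^-1) = [[1, -1], [3, -2]]  ->  [[13, 21], [21, 34]]
... * rho(a) = [[1, -3], [3, -8]]  ->  [[76, -207], [123, -335]]
... * rho(a) = [[1, -3], [3, -8]]  ->  [[-545, 1428], [-882, 2311]]
... * rho(b^-1) = [[1, -1], [3, -2]]  ->  [[3739, -2311], [6051, -3740]]
... * rho(a) = [[1, -3], [3, -8]]  ->  [[-3194, 7271], [-5169, 11767]]
... * rho(b) = [[-2, 1], [-3, 1]]  ->  [[-15425, 4077], [-24963, 6598]]
... * rho(a) = [[1, -3], [3, -8]]  ->  [[-3194, 13659], [-5169, 22105]]
tr = -3194 + 22105 = 18911

18911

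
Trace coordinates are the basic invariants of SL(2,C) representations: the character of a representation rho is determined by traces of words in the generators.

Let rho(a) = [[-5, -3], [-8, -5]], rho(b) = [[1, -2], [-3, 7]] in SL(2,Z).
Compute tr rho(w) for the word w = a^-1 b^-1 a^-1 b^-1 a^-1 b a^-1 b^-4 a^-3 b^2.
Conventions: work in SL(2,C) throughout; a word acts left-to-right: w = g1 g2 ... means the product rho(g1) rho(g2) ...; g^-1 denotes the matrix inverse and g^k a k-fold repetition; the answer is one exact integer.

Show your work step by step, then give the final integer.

-4365216595970

rho(a^-1) = [[-5, 3], [8, -5]]
... * rho(b^-1) = [[7, 2], [3, 1]]  ->  [[-26, -7], [41, 11]]
... * rho(a^-1) = [[-5, 3], [8, -5]]  ->  [[74, -43], [-117, 68]]
... * rho(b^-1) = [[7, 2], [3, 1]]  ->  [[389, 105], [-615, -166]]
... * rho(a^-1) = [[-5, 3], [8, -5]]  ->  [[-1105, 642], [1747, -1015]]
... * rho(b) = [[1, -2], [-3, 7]]  ->  [[-3031, 6704], [4792, -10599]]
... * rho(a^-1) = [[-5, 3], [8, -5]]  ->  [[68787, -42613], [-108752, 67371]]
... * rho(b^-1) = [[7, 2], [3, 1]]  ->  [[353670, 94961], [-559151, -150133]]
... * rho(b^-1) = [[7, 2], [3, 1]]  ->  [[2760573, 802301], [-4364456, -1268435]]
... * rho(b^-1) = [[7, 2], [3, 1]]  ->  [[21730914, 6323447], [-34356497, -9997347]]
... * rho(b^-1) = [[7, 2], [3, 1]]  ->  [[171086739, 49785275], [-270487520, -78710341]]
... * rho(a^-1) = [[-5, 3], [8, -5]]  ->  [[-457151495, 264333842], [722754872, -417910855]]
... * rho(a^-1) = [[-5, 3], [8, -5]]  ->  [[4400428211, -2693123695], [-6957061200, 4257818891]]
... * rho(a^-1) = [[-5, 3], [8, -5]]  ->  [[-43547130615, 26666903108], [68847857128, -42160278055]]
... * rho(b) = [[1, -2], [-3, 7]]  ->  [[-123547839939, 273762582986], [195328691293, -432817660641]]
... * rho(b) = [[1, -2], [-3, 7]]  ->  [[-944835588897, 2163433760780], [1493781673216, -3420381007073]]
tr = -944835588897 + -3420381007073 = -4365216595970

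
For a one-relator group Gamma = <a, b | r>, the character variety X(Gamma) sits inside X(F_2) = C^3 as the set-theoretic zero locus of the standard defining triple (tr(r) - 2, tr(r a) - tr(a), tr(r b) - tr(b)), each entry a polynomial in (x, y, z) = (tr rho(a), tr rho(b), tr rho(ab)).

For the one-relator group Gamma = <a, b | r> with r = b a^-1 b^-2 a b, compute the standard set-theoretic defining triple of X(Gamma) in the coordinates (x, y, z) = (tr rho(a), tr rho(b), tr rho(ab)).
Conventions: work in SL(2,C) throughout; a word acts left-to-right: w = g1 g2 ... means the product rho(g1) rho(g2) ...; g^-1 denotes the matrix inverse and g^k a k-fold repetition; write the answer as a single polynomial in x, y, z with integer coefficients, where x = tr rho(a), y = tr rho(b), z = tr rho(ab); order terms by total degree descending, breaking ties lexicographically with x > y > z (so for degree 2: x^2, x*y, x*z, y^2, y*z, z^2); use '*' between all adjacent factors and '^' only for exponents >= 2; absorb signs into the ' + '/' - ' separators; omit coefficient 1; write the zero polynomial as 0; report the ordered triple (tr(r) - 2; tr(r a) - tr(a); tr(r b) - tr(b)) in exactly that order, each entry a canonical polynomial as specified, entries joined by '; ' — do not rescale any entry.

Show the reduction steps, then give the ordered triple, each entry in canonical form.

use: trace(b^2) = trace(b) trace(b) - trace(1) = y^2 - 2
apply: trace(a b^2) = trace(b) trace(a b) - trace(a) = y*z - x
use: trace(b a b^2) = trace(b) trace(a b^2) - trace(a b) = y^2*z - x*y - z
apply: trace(a b a b) = trace(a b) trace(a b) - trace(1) = z^2 - 2
apply: trace(a b a) = trace(a) trace(b a) - trace(b) = x*z - y
trace(b a b^2 a) = trace(b) trace(a b a b) - trace(a b a) = y*z^2 - x*z - y
apply: trace(a b^2 a^-1 b) = trace(b a b^2) trace(a) - trace(b a b^2 a) = x*y^2*z - x^2*y - y*z^2 + y
trace(b^-1 a b^2 a^-1) = trace(a b^2 a^-1) trace(b) - trace(a b^2 a^-1 b) = -x*y^2*z + x^2*y + y^3 + y*z^2 - 3*y
trace(b a^-1 b^-2 a b) = trace(b^-1 a b^2 a^-1) trace(b) - trace(b^-1 a b^2 a^-1 b) = -x*y^3*z + x^2*y^2 + y^4 + y^2*z^2 - 4*y^2 + 2
apply: trace(a b a b a) = trace(a) trace(b a b a) - trace(b a b)   [square of a] = x*z^2 - y*z - x
apply: trace(a b a b a b) = trace(a b a b) trace(a b) - trace(b a)   [split at a repeated a] = z^3 - 3*z
trace(b^-1 a b a b a) = trace(a b a b a) trace(b) - trace(a b a b a b)   [inverse elimination on b] = x*y*z^2 - y^2*z - z^3 - x*y + 3*z
use: trace(a b a b a^-1 b^-1) = trace(b^-1 a b a b) trace(a) - trace(b^-1 a b a b a)   [inverse elimination on a] = -x*y*z^2 + x^2*z + y^2*z + z^3 - 3*z
use: trace(b a^-1 b^-2 a b a) = trace(a b a b a^-1 b^-1) trace(b) - trace(a b a b a^-1)   [inverse elimination on b] = -x*y^2*z^2 + x^2*y*z + y^3*z + y*z^3 - 4*y*z + x
trace(b^3) = trace(b) trace(b^2) - trace(b)  (reduce the b square) = y^3 - 3*y
use: trace(b a b^3) = trace(b) trace(a b^3) - trace(a b^2)  (reduce the b square) = y^3*z - x*y^2 - 2*y*z + x
trace(b a b^3 a) = trace(b) trace(a b a b^2) - trace(a b a b)  (reduce the b square) = y^2*z^2 - x*y*z - y^2 - z^2 + 2
trace(a b^3 a^-1 b) = trace(b a b^3) trace(a) - trace(b a b^3 a)  (eliminate a^-1) = x*y^3*z - x^2*y^2 - y^2*z^2 - x*y*z + x^2 + y^2 + z^2 - 2
apply: trace(a b^3 a^-1 b^-1) = trace(a b^3 a^-1) trace(b) - trace(a b^3 a^-1 b)  (eliminate b^-1) = -x*y^3*z + x^2*y^2 + y^4 + y^2*z^2 + x*y*z - x^2 - 4*y^2 - z^2 + 2
use: trace(b a^-1 b^-2 a b^2) = trace(a b^3 a^-1 b^-1) trace(b) - trace(a b^3 a^-1)  (eliminate b^-1) = -x*y^4*z + x^2*y^3 + y^5 + y^3*z^2 + x*y^2*z - x^2*y - 5*y^3 - y*z^2 + 5*y
assemble the triple (trace(r) - 2; trace(r a) - x; trace(r b) - y)

-x*y^3*z + x^2*y^2 + y^4 + y^2*z^2 - 4*y^2; -x*y^2*z^2 + x^2*y*z + y^3*z + y*z^3 - 4*y*z; -x*y^4*z + x^2*y^3 + y^5 + y^3*z^2 + x*y^2*z - x^2*y - 5*y^3 - y*z^2 + 4*y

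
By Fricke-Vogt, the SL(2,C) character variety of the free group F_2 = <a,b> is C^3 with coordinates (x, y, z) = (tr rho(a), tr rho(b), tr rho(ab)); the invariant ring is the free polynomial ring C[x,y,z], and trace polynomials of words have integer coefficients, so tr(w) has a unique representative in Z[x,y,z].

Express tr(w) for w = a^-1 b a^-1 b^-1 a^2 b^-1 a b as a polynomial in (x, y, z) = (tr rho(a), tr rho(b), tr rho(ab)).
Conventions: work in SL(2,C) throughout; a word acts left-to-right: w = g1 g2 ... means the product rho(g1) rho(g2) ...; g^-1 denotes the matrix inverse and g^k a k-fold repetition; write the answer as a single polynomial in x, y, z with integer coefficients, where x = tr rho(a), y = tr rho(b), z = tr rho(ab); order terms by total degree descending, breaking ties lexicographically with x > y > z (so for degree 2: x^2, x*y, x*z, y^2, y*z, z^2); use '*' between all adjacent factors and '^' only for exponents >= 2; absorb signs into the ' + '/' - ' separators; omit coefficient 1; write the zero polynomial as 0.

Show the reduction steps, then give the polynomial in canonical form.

tr(a b a) = tr(a)*tr(b a) - tr(b)  (reduce the a square) = x*z - y
tr(a b a b) = tr(b a)*tr(b a) - tr(1)  (split on b) = z^2 - 2
tr(a b^-1 a b) = tr(a b a)*tr(b) - tr(a b a b)  (eliminate b^-1) = x*y*z - y^2 - z^2 + 2
reduce: tr(b^2 a) = tr(b)*tr(a b) - tr(a)  (reduce the b square) = y*z - x
reduce: tr(b^2) = tr(b)*tr(b) - tr(1)  (reduce the b square) = y^2 - 2
tr(a b^2 a) = tr(a)*tr(b^2 a) - tr(b^2)  (reduce the a square) = x*y*z - x^2 - y^2 + 2
reduce: tr(a^2 b^2 a) = tr(a)*tr(a b^2 a) - tr(a b^2)  (reduce the a square) = x^2*y*z - x^3 - x*y^2 - y*z + 3*x
tr(b a^4 b) = tr(a)*tr(a^2 b^2 a) - tr(a^2 b^2)  (reduce the a square) = x^3*y*z - x^4 - x^2*y^2 - 2*x*y*z + 4*x^2 + y^2 - 2
tr(a b a b a) = tr(a)*tr(b a b a) - tr(b a b)  (reduce the a square) = x*z^2 - y*z - x
reduce: tr(b a b a^3) = tr(a)*tr(a b a b a) - tr(a b a b)  (reduce the a square) = x^2*z^2 - x*y*z - x^2 - z^2 + 2
tr(b a^4 b a) = tr(a)*tr(b a b a^3) - tr(b a b a^2)  (reduce the a square) = x^3*z^2 - x^2*y*z - x^3 - 2*x*z^2 + y*z + 3*x
so tr(a^3 b a^-1 b a) = tr(b a^4 b)*tr(a) - tr(b a^4 b a)  (eliminate a^-1) = x^4*y*z - x^5 - x^3*y^2 - x^3*z^2 - x^2*y*z + 5*x^3 + x*y^2 + 2*x*z^2 - y*z - 5*x
reduce: tr(a b a^2) = tr(a)*tr(a b a) - tr(a b)  (reduce the a square) = x^2*z - x*y - z
so tr(a b^2 a b a) = tr(b)*tr(a b a^2 b) - tr(a b a^2)  (reduce the b square) = x*y*z^2 - x^2*z - y^2*z + z
tr(a b^2 a b) = tr(b)*tr(a b a b) - tr(a b a)  (reduce the b square) = y*z^2 - x*z - y
tr(b a b a^3 b) = tr(a)*tr(a b^2 a b a) - tr(a b^2 a b)  (reduce the a square) = x^2*y*z^2 - x^3*z - x*y^2*z - y*z^2 + 2*x*z + y
tr(b a b a b a) = tr(b a b a)*tr(b a) - tr(a b)  (split on b) = z^3 - 3*z
so tr(b a b a b a^2) = tr(a)*tr(b a b a b a) - tr(b a b a b)  (reduce the a square) = x*z^3 - y*z^2 - 2*x*z + y
so tr(b a b a^3 b a) = tr(a)*tr(b a b a b a^2) - tr(b a b a b a)  (reduce the a square) = x^2*z^3 - x*y*z^2 - 2*x^2*z - z^3 + x*y + 3*z
tr(a^3 b a^-1 b a b) = tr(b a b a^3 b)*tr(a) - tr(b a b a^3 b a)  (eliminate a^-1) = x^3*y*z^2 - x^4*z - x^2*y^2*z - x^2*z^3 + 4*x^2*z + z^3 - 3*z
tr(a b a^-1 b a b^-1 a^2) = tr(a^3 b a^-1 b a)*tr(b) - tr(a^3 b a^-1 b a b)  (eliminate b^-1) = x^4*y^2*z - x^5*y - x^3*y^3 - 2*x^3*y*z^2 + x^4*z + x^2*z^3 + 5*x^3*y + x*y^3 + 2*x*y*z^2 - 4*x^2*z - y^2*z - z^3 - 5*x*y + 3*z
tr(a^3 b a) = tr(a)*tr(a b a^2) - tr(a b a)  (reduce the a square) = x^3*z - x^2*y - 2*x*z + y
reduce: tr(b a^3 b a b) = tr(b)*tr(a^3 b a b) - tr(a^3 b a)  (reduce the b square) = x^2*y*z^2 - x^3*z - x*y^2*z - y*z^2 + 2*x*z + y
tr(a^2 b a b a^-1 b a) = tr(b a^3 b a b)*tr(a) - tr(b a^3 b a b a)  (eliminate a^-1) = x^3*y*z^2 - x^4*z - x^2*y^2*z - x^2*z^3 + 4*x^2*z + z^3 - 3*z
so tr(a b a^2 b a) = tr(a)*tr(b a^2 b a) - tr(b a^2 b)  (reduce the a square) = x^2*z^2 - 2*x*y*z + y^2 - 2
reduce: tr(b a b a^2 b a b) = tr(b)*tr(a b a^2 b a b) - tr(a b a^2 b a)  (reduce the b square) = x*y*z^3 - x^2*z^2 - y^2*z^2 + 2
tr(b a b a b a b a) = tr(a b)*tr(a b a b a b) - tr(a^-1 b^-1 a^-1 b^-1)  (split on a) = z^4 - 4*z^2 + 2
tr(b a b a b a b) = tr(b)*tr(a b a b a b) - tr(a b a b a)  (reduce the b square) = y*z^3 - x*z^2 - 2*y*z + x
tr(b a b a^2 b a b a) = tr(a)*tr(b a b a b a b a) - tr(b a b a b a b)  (reduce the a square) = x*z^4 - y*z^3 - 3*x*z^2 + 2*y*z + x
tr(a^2 b a b a^-1 b a b) = tr(b a b a^2 b a b)*tr(a) - tr(b a b a^2 b a b a)  (eliminate a^-1) = x^2*y*z^3 - x^3*z^2 - x*y^2*z^2 - x*z^4 + y*z^3 + 3*x*z^2 - 2*y*z + x
so tr(a b a^-1 b a b^-1 a^2 b) = tr(a^2 b a b a^-1 b a)*tr(b) - tr(a^2 b a b a^-1 b a b)  (eliminate b^-1) = x^3*y^2*z^2 - x^4*y*z - x^2*y^3*z - 2*x^2*y*z^3 + x^3*z^2 + x*y^2*z^2 + x*z^4 + 4*x^2*y*z - 3*x*z^2 - y*z - x
tr(b^-1 a^2 b^-1 a b a^-1 b a) = tr(a b a^-1 b a b^-1 a^2)*tr(b) - tr(a b a^-1 b a b^-1 a^2 b)  (eliminate b^-1) = x^4*y^3*z - x^5*y^2 - x^3*y^4 - 3*x^3*y^2*z^2 + 2*x^4*y*z + x^2*y^3*z + 3*x^2*y*z^3 + 5*x^3*y^2 - x^3*z^2 + x*y^4 + x*y^2*z^2 - x*z^4 - 8*x^2*y*z - y^3*z - y*z^3 - 5*x*y^2 + 3*x*z^2 + 4*y*z + x
reduce: tr(a^-1 b a^-1 b^-1 a^2 b^-1 a b) = tr(b^-1 a^2 b^-1 a b a^-1 b)*tr(a) - tr(b^-1 a^2 b^-1 a b a^-1 b a)  (eliminate a^-1) = -x^4*y^3*z + x^5*y^2 + x^3*y^4 + 3*x^3*y^2*z^2 - 2*x^4*y*z - x^2*y^3*z - 3*x^2*y*z^3 - 5*x^3*y^2 + x^3*z^2 - x*y^4 - x*y^2*z^2 + x*z^4 + 9*x^2*y*z + y^3*z + y*z^3 + 4*x*y^2 - 4*x*z^2 - 4*y*z + x

-x^4*y^3*z + x^5*y^2 + x^3*y^4 + 3*x^3*y^2*z^2 - 2*x^4*y*z - x^2*y^3*z - 3*x^2*y*z^3 - 5*x^3*y^2 + x^3*z^2 - x*y^4 - x*y^2*z^2 + x*z^4 + 9*x^2*y*z + y^3*z + y*z^3 + 4*x*y^2 - 4*x*z^2 - 4*y*z + x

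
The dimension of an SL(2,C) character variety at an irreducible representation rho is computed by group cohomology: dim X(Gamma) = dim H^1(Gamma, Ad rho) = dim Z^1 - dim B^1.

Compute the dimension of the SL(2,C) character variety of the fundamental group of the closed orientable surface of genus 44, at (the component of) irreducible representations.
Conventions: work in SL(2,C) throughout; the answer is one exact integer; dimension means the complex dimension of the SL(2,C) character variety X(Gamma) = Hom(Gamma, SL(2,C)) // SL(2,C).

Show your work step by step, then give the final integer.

Gamma = pi_1(Sigma_44) = < a_1, b_1, ..., a_44, b_44 | prod [a_i, b_i] > has 2g = 88 generators and 1 relator.
A cocycle assigns one sl_2 vector per generator subject to the relator condition d_2(z) = 0: dim of the unconstrained space is 3*2g = 264.
At an irreducible rho, H^2 = coker(d_2) vanishes (Poincare duality: H^2 is dual to H^0 = invariants = 0), so d_2 is surjective onto sl_2 and dim Z^1 = 264 - 3 = 261.
As always at irreducible rho, dim B^1 = 3.
dim H^1 = 261 - 3 = 258 = dim X.

258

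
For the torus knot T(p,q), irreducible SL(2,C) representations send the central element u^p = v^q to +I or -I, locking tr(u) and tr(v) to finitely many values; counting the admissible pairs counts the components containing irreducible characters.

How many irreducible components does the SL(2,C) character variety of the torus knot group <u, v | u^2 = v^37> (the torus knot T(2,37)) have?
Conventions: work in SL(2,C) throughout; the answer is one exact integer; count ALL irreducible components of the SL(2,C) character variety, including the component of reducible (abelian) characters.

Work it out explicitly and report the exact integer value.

19

Gamma = < u, v | u^2 = v^37 > (torus knot T(2,37)); the central element u^2 = v^37 acts as +I or -I in any irreducible SL(2,C) representation.
On an irreducible component, tr(u) is locked at 2*cos(pi*alpha/2) for some alpha in 1..1, and tr(v) at 2*cos(pi*beta/37) for some beta in 1..36.
u^2 = (-1)^alpha I and v^37 = (-1)^beta I must agree, so alpha and beta have equal parity.
Enumerate parity-matched pairs: 1*18 odd-odd plus 0*18 even-even gives 18.
That is 18 components of irreducible characters, and with the reducible (abelian) component the total is 19.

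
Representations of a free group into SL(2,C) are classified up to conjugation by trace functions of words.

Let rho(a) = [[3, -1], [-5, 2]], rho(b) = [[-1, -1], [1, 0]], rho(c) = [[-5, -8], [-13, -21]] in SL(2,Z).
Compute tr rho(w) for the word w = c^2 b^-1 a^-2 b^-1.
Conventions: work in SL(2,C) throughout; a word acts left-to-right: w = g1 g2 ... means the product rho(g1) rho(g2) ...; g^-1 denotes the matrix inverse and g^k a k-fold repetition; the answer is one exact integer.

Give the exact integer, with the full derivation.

rho(c) = [[-5, -8], [-13, -21]]
... * rho(c) = [[-5, -8], [-13, -21]]  ->  [[129, 208], [338, 545]]
... * rho(b^-1) = [[0, 1], [-1, -1]]  ->  [[-208, -79], [-545, -207]]
... * rho(a^-1) = [[2, 1], [5, 3]]  ->  [[-811, -445], [-2125, -1166]]
... * rho(a^-1) = [[2, 1], [5, 3]]  ->  [[-3847, -2146], [-10080, -5623]]
... * rho(b^-1) = [[0, 1], [-1, -1]]  ->  [[2146, -1701], [5623, -4457]]
tr = 2146 + -4457 = -2311

-2311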